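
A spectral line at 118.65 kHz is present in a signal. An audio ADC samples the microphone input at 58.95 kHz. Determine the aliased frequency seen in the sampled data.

118.65 kHz mod fs = 0.75 kHz.
0.75 kHz ≤ fs/2 = 29.475 kHz, appears at 0.75 kHz.

0.75 kHz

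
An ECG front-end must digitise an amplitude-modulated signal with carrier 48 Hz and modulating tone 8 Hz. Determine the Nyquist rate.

AM sidebands sit at fc ± fm = 40 Hz and 56 Hz.
Highest-frequency component: 56 Hz.
Nyquist rate = 2 × 56 Hz = 112 Hz.

112 Hz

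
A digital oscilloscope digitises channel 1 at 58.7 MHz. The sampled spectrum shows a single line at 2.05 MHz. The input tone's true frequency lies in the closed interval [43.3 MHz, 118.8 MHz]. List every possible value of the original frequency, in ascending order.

56.65 MHz, 60.75 MHz, 115.35 MHz

Frequencies that alias to 2.05 MHz are k·fs ± 2.05 MHz for integer k ≥ 0.
k=0: 2.05 MHz.
k=1: 56.65 MHz, 60.75 MHz.
k=2: 115.35 MHz, 119.45 MHz.
k=3: 174.05 MHz, 178.15 MHz.
Within [43.3 MHz, 118.8 MHz]: 56.65 MHz, 60.75 MHz, 115.35 MHz.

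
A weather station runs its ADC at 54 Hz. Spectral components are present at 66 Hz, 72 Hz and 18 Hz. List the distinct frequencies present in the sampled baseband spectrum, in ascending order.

12 Hz, 18 Hz

fs/2 = 27 Hz.
66 Hz mod fs = 12 Hz.
12 Hz ≤ fs/2 = 27 Hz, appears at 12 Hz.
72 Hz mod fs = 18 Hz.
18 Hz ≤ fs/2 = 27 Hz, appears at 18 Hz.
18 Hz ≤ fs/2 = 27 Hz, passes unchanged.
Distinct values: {12 Hz, 18 Hz}.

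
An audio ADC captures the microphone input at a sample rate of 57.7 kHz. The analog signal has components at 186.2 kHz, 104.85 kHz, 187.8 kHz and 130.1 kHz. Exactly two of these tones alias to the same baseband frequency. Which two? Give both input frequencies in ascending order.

130.1 kHz, 187.8 kHz

fs/2 = 28.85 kHz.
186.2 kHz mod fs = 13.1 kHz.
13.1 kHz ≤ fs/2 = 28.85 kHz, appears at 13.1 kHz.
104.85 kHz mod fs = 47.15 kHz.
47.15 kHz > fs/2 = 28.85 kHz, folds to fs − 47.15 kHz = 10.55 kHz.
187.8 kHz mod fs = 14.7 kHz.
14.7 kHz ≤ fs/2 = 28.85 kHz, appears at 14.7 kHz.
130.1 kHz mod fs = 14.7 kHz.
14.7 kHz ≤ fs/2 = 28.85 kHz, appears at 14.7 kHz.
130.1 kHz and 187.8 kHz both map to 14.7 kHz.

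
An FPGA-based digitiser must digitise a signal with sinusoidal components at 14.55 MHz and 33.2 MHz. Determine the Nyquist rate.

66.4 MHz

Highest-frequency component: 33.2 MHz.
Nyquist rate = 2 × 33.2 MHz = 66.4 MHz.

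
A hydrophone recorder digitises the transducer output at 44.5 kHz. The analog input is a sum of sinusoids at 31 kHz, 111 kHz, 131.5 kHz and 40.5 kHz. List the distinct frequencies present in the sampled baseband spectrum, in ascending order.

2 kHz, 4 kHz, 13.5 kHz, 22 kHz

fs/2 = 22.25 kHz.
31 kHz > fs/2 = 22.25 kHz, folds to fs − 31 kHz = 13.5 kHz.
111 kHz mod fs = 22 kHz.
22 kHz ≤ fs/2 = 22.25 kHz, appears at 22 kHz.
131.5 kHz mod fs = 42.5 kHz.
42.5 kHz > fs/2 = 22.25 kHz, folds to fs − 42.5 kHz = 2 kHz.
40.5 kHz > fs/2 = 22.25 kHz, folds to fs − 40.5 kHz = 4 kHz.
Distinct values: {2 kHz, 4 kHz, 13.5 kHz, 22 kHz}.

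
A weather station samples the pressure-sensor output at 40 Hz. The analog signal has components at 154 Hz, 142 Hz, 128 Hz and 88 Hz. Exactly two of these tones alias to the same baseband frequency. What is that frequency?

fs/2 = 20 Hz.
154 Hz mod fs = 34 Hz.
34 Hz > fs/2 = 20 Hz, folds to fs − 34 Hz = 6 Hz.
142 Hz mod fs = 22 Hz.
22 Hz > fs/2 = 20 Hz, folds to fs − 22 Hz = 18 Hz.
128 Hz mod fs = 8 Hz.
8 Hz ≤ fs/2 = 20 Hz, appears at 8 Hz.
88 Hz mod fs = 8 Hz.
8 Hz ≤ fs/2 = 20 Hz, appears at 8 Hz.
88 Hz and 128 Hz both map to 8 Hz.

8 Hz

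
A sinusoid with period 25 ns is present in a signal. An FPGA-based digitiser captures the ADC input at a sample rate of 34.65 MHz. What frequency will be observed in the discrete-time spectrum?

5.35 MHz

T = 25 ns → f = 1/T = 40 MHz.
40 MHz mod fs = 5.35 MHz.
5.35 MHz ≤ fs/2 = 17.325 MHz, appears at 5.35 MHz.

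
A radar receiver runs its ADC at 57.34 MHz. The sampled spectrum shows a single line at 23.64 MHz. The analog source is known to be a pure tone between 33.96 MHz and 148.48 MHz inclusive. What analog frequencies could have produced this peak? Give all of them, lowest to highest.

Frequencies that alias to 23.64 MHz are k·fs ± 23.64 MHz for integer k ≥ 0.
k=0: 23.64 MHz.
k=1: 33.7 MHz, 80.98 MHz.
k=2: 91.04 MHz, 138.32 MHz.
k=3: 148.38 MHz, 195.66 MHz.
k=4: 205.72 MHz, 253 MHz.
Within [33.96 MHz, 148.48 MHz]: 80.98 MHz, 91.04 MHz, 138.32 MHz, 148.38 MHz.

80.98 MHz, 91.04 MHz, 138.32 MHz, 148.38 MHz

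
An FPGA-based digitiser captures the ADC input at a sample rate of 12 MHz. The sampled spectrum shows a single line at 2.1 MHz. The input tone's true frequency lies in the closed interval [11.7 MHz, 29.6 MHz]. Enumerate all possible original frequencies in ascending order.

Frequencies that alias to 2.1 MHz are k·fs ± 2.1 MHz for integer k ≥ 0.
k=0: 2.1 MHz.
k=1: 9.9 MHz, 14.1 MHz.
k=2: 21.9 MHz, 26.1 MHz.
k=3: 33.9 MHz, 38.1 MHz.
Within [11.7 MHz, 29.6 MHz]: 14.1 MHz, 21.9 MHz, 26.1 MHz.

14.1 MHz, 21.9 MHz, 26.1 MHz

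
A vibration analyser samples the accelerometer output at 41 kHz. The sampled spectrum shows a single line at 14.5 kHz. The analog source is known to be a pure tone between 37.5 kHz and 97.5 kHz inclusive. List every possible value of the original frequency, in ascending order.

Frequencies that alias to 14.5 kHz are k·fs ± 14.5 kHz for integer k ≥ 0.
k=0: 14.5 kHz.
k=1: 26.5 kHz, 55.5 kHz.
k=2: 67.5 kHz, 96.5 kHz.
k=3: 108.5 kHz, 137.5 kHz.
Within [37.5 kHz, 97.5 kHz]: 55.5 kHz, 67.5 kHz, 96.5 kHz.

55.5 kHz, 67.5 kHz, 96.5 kHz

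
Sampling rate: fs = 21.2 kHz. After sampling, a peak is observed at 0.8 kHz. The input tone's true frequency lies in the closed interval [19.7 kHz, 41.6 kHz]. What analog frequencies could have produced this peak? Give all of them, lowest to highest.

20.4 kHz, 22 kHz, 41.6 kHz

Frequencies that alias to 0.8 kHz are k·fs ± 0.8 kHz for integer k ≥ 0.
k=0: 0.8 kHz.
k=1: 20.4 kHz, 22 kHz.
k=2: 41.6 kHz, 43.2 kHz.
k=3: 62.8 kHz, 64.4 kHz.
Within [19.7 kHz, 41.6 kHz]: 20.4 kHz, 22 kHz, 41.6 kHz.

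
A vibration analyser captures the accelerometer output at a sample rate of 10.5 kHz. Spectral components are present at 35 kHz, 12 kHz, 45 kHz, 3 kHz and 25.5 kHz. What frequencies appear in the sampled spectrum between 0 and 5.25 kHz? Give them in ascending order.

1.5 kHz, 3 kHz, 3.5 kHz, 4.5 kHz

fs/2 = 5.25 kHz.
35 kHz mod fs = 3.5 kHz.
3.5 kHz ≤ fs/2 = 5.25 kHz, appears at 3.5 kHz.
12 kHz mod fs = 1.5 kHz.
1.5 kHz ≤ fs/2 = 5.25 kHz, appears at 1.5 kHz.
45 kHz mod fs = 3 kHz.
3 kHz ≤ fs/2 = 5.25 kHz, appears at 3 kHz.
3 kHz ≤ fs/2 = 5.25 kHz, passes unchanged.
25.5 kHz mod fs = 4.5 kHz.
4.5 kHz ≤ fs/2 = 5.25 kHz, appears at 4.5 kHz.
Distinct values: {1.5 kHz, 3 kHz, 3.5 kHz, 4.5 kHz}.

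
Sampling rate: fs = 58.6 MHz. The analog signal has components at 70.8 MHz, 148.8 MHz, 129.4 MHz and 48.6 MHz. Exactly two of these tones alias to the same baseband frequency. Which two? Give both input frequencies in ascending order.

70.8 MHz, 129.4 MHz

fs/2 = 29.3 MHz.
70.8 MHz mod fs = 12.2 MHz.
12.2 MHz ≤ fs/2 = 29.3 MHz, appears at 12.2 MHz.
148.8 MHz mod fs = 31.6 MHz.
31.6 MHz > fs/2 = 29.3 MHz, folds to fs − 31.6 MHz = 27 MHz.
129.4 MHz mod fs = 12.2 MHz.
12.2 MHz ≤ fs/2 = 29.3 MHz, appears at 12.2 MHz.
48.6 MHz > fs/2 = 29.3 MHz, folds to fs − 48.6 MHz = 10 MHz.
70.8 MHz and 129.4 MHz both map to 12.2 MHz.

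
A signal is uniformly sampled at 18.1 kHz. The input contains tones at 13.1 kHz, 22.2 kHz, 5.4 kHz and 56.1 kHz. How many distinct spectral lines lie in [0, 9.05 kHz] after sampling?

4

fs/2 = 9.05 kHz.
13.1 kHz > fs/2 = 9.05 kHz, folds to fs − 13.1 kHz = 5 kHz.
22.2 kHz mod fs = 4.1 kHz.
4.1 kHz ≤ fs/2 = 9.05 kHz, appears at 4.1 kHz.
5.4 kHz ≤ fs/2 = 9.05 kHz, passes unchanged.
56.1 kHz mod fs = 1.8 kHz.
1.8 kHz ≤ fs/2 = 9.05 kHz, appears at 1.8 kHz.
Distinct values: {1.8 kHz, 4.1 kHz, 5 kHz, 5.4 kHz} → 4.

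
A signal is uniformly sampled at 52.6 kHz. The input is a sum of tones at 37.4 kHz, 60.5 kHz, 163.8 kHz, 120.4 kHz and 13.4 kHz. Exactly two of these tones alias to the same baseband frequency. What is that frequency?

fs/2 = 26.3 kHz.
37.4 kHz > fs/2 = 26.3 kHz, folds to fs − 37.4 kHz = 15.2 kHz.
60.5 kHz mod fs = 7.9 kHz.
7.9 kHz ≤ fs/2 = 26.3 kHz, appears at 7.9 kHz.
163.8 kHz mod fs = 6 kHz.
6 kHz ≤ fs/2 = 26.3 kHz, appears at 6 kHz.
120.4 kHz mod fs = 15.2 kHz.
15.2 kHz ≤ fs/2 = 26.3 kHz, appears at 15.2 kHz.
13.4 kHz ≤ fs/2 = 26.3 kHz, passes unchanged.
37.4 kHz and 120.4 kHz both map to 15.2 kHz.

15.2 kHz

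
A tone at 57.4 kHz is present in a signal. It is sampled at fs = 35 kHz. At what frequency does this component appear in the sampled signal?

57.4 kHz mod fs = 22.4 kHz.
22.4 kHz > fs/2 = 17.5 kHz, folds to fs − 22.4 kHz = 12.6 kHz.

12.6 kHz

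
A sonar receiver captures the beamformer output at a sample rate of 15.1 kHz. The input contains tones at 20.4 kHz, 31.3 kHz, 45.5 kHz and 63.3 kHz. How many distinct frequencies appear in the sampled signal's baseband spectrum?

4

fs/2 = 7.55 kHz.
20.4 kHz mod fs = 5.3 kHz.
5.3 kHz ≤ fs/2 = 7.55 kHz, appears at 5.3 kHz.
31.3 kHz mod fs = 1.1 kHz.
1.1 kHz ≤ fs/2 = 7.55 kHz, appears at 1.1 kHz.
45.5 kHz mod fs = 0.2 kHz.
0.2 kHz ≤ fs/2 = 7.55 kHz, appears at 0.2 kHz.
63.3 kHz mod fs = 2.9 kHz.
2.9 kHz ≤ fs/2 = 7.55 kHz, appears at 2.9 kHz.
Distinct values: {0.2 kHz, 1.1 kHz, 2.9 kHz, 5.3 kHz} → 4.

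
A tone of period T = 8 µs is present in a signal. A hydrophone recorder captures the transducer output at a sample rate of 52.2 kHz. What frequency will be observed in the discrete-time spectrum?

T = 8 µs → f = 1/T = 125 kHz.
125 kHz mod fs = 20.6 kHz.
20.6 kHz ≤ fs/2 = 26.1 kHz, appears at 20.6 kHz.

20.6 kHz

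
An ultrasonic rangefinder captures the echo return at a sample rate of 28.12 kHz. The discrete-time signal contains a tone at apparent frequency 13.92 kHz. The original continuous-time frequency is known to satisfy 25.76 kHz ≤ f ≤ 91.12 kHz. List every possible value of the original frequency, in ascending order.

42.04 kHz, 42.32 kHz, 70.16 kHz, 70.44 kHz

Frequencies that alias to 13.92 kHz are k·fs ± 13.92 kHz for integer k ≥ 0.
k=0: 13.92 kHz.
k=1: 14.2 kHz, 42.04 kHz.
k=2: 42.32 kHz, 70.16 kHz.
k=3: 70.44 kHz, 98.28 kHz.
k=4: 98.56 kHz, 126.4 kHz.
Within [25.76 kHz, 91.12 kHz]: 42.04 kHz, 42.32 kHz, 70.16 kHz, 70.44 kHz.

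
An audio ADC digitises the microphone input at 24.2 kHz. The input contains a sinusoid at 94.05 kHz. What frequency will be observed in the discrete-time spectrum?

2.75 kHz

94.05 kHz mod fs = 21.45 kHz.
21.45 kHz > fs/2 = 12.1 kHz, folds to fs − 21.45 kHz = 2.75 kHz.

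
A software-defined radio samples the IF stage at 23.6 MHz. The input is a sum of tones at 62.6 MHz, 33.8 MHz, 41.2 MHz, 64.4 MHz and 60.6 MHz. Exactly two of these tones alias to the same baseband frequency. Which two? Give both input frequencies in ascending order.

33.8 MHz, 60.6 MHz

fs/2 = 11.8 MHz.
62.6 MHz mod fs = 15.4 MHz.
15.4 MHz > fs/2 = 11.8 MHz, folds to fs − 15.4 MHz = 8.2 MHz.
33.8 MHz mod fs = 10.2 MHz.
10.2 MHz ≤ fs/2 = 11.8 MHz, appears at 10.2 MHz.
41.2 MHz mod fs = 17.6 MHz.
17.6 MHz > fs/2 = 11.8 MHz, folds to fs − 17.6 MHz = 6 MHz.
64.4 MHz mod fs = 17.2 MHz.
17.2 MHz > fs/2 = 11.8 MHz, folds to fs − 17.2 MHz = 6.4 MHz.
60.6 MHz mod fs = 13.4 MHz.
13.4 MHz > fs/2 = 11.8 MHz, folds to fs − 13.4 MHz = 10.2 MHz.
33.8 MHz and 60.6 MHz both map to 10.2 MHz.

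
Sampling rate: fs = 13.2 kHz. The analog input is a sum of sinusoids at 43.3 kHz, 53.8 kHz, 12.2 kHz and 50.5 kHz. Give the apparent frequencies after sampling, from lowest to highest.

1 kHz, 2.3 kHz, 3.7 kHz

fs/2 = 6.6 kHz.
43.3 kHz mod fs = 3.7 kHz.
3.7 kHz ≤ fs/2 = 6.6 kHz, appears at 3.7 kHz.
53.8 kHz mod fs = 1 kHz.
1 kHz ≤ fs/2 = 6.6 kHz, appears at 1 kHz.
12.2 kHz > fs/2 = 6.6 kHz, folds to fs − 12.2 kHz = 1 kHz.
50.5 kHz mod fs = 10.9 kHz.
10.9 kHz > fs/2 = 6.6 kHz, folds to fs − 10.9 kHz = 2.3 kHz.
Distinct values: {1 kHz, 2.3 kHz, 3.7 kHz}.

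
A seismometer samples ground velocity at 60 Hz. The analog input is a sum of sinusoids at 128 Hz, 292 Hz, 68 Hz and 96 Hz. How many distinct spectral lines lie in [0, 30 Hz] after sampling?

2

fs/2 = 30 Hz.
128 Hz mod fs = 8 Hz.
8 Hz ≤ fs/2 = 30 Hz, appears at 8 Hz.
292 Hz mod fs = 52 Hz.
52 Hz > fs/2 = 30 Hz, folds to fs − 52 Hz = 8 Hz.
68 Hz mod fs = 8 Hz.
8 Hz ≤ fs/2 = 30 Hz, appears at 8 Hz.
96 Hz mod fs = 36 Hz.
36 Hz > fs/2 = 30 Hz, folds to fs − 36 Hz = 24 Hz.
Distinct values: {8 Hz, 24 Hz} → 2.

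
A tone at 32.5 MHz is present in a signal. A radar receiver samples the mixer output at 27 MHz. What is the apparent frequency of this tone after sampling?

32.5 MHz mod fs = 5.5 MHz.
5.5 MHz ≤ fs/2 = 13.5 MHz, appears at 5.5 MHz.

5.5 MHz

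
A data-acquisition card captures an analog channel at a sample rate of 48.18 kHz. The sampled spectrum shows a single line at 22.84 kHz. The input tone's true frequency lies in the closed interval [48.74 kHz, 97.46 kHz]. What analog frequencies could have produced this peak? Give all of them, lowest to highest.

71.02 kHz, 73.52 kHz

Frequencies that alias to 22.84 kHz are k·fs ± 22.84 kHz for integer k ≥ 0.
k=0: 22.84 kHz.
k=1: 25.34 kHz, 71.02 kHz.
k=2: 73.52 kHz, 119.2 kHz.
k=3: 121.7 kHz, 167.38 kHz.
Within [48.74 kHz, 97.46 kHz]: 71.02 kHz, 73.52 kHz.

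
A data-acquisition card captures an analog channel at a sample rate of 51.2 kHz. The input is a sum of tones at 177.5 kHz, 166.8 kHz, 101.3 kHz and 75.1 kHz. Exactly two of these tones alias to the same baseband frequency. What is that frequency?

23.9 kHz

fs/2 = 25.6 kHz.
177.5 kHz mod fs = 23.9 kHz.
23.9 kHz ≤ fs/2 = 25.6 kHz, appears at 23.9 kHz.
166.8 kHz mod fs = 13.2 kHz.
13.2 kHz ≤ fs/2 = 25.6 kHz, appears at 13.2 kHz.
101.3 kHz mod fs = 50.1 kHz.
50.1 kHz > fs/2 = 25.6 kHz, folds to fs − 50.1 kHz = 1.1 kHz.
75.1 kHz mod fs = 23.9 kHz.
23.9 kHz ≤ fs/2 = 25.6 kHz, appears at 23.9 kHz.
75.1 kHz and 177.5 kHz both map to 23.9 kHz.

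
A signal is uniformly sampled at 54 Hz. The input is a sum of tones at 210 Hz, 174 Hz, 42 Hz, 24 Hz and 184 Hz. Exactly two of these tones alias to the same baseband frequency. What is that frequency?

12 Hz

fs/2 = 27 Hz.
210 Hz mod fs = 48 Hz.
48 Hz > fs/2 = 27 Hz, folds to fs − 48 Hz = 6 Hz.
174 Hz mod fs = 12 Hz.
12 Hz ≤ fs/2 = 27 Hz, appears at 12 Hz.
42 Hz > fs/2 = 27 Hz, folds to fs − 42 Hz = 12 Hz.
24 Hz ≤ fs/2 = 27 Hz, passes unchanged.
184 Hz mod fs = 22 Hz.
22 Hz ≤ fs/2 = 27 Hz, appears at 22 Hz.
42 Hz and 174 Hz both map to 12 Hz.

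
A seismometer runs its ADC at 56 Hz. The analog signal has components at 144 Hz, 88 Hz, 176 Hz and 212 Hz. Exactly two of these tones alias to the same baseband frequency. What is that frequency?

24 Hz

fs/2 = 28 Hz.
144 Hz mod fs = 32 Hz.
32 Hz > fs/2 = 28 Hz, folds to fs − 32 Hz = 24 Hz.
88 Hz mod fs = 32 Hz.
32 Hz > fs/2 = 28 Hz, folds to fs − 32 Hz = 24 Hz.
176 Hz mod fs = 8 Hz.
8 Hz ≤ fs/2 = 28 Hz, appears at 8 Hz.
212 Hz mod fs = 44 Hz.
44 Hz > fs/2 = 28 Hz, folds to fs − 44 Hz = 12 Hz.
88 Hz and 144 Hz both map to 24 Hz.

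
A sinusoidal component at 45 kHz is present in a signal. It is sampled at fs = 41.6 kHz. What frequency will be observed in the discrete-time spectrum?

45 kHz mod fs = 3.4 kHz.
3.4 kHz ≤ fs/2 = 20.8 kHz, appears at 3.4 kHz.

3.4 kHz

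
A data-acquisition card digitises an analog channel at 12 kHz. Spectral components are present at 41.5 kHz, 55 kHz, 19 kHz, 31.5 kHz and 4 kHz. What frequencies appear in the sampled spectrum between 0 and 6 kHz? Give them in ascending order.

4 kHz, 4.5 kHz, 5 kHz, 5.5 kHz

fs/2 = 6 kHz.
41.5 kHz mod fs = 5.5 kHz.
5.5 kHz ≤ fs/2 = 6 kHz, appears at 5.5 kHz.
55 kHz mod fs = 7 kHz.
7 kHz > fs/2 = 6 kHz, folds to fs − 7 kHz = 5 kHz.
19 kHz mod fs = 7 kHz.
7 kHz > fs/2 = 6 kHz, folds to fs − 7 kHz = 5 kHz.
31.5 kHz mod fs = 7.5 kHz.
7.5 kHz > fs/2 = 6 kHz, folds to fs − 7.5 kHz = 4.5 kHz.
4 kHz ≤ fs/2 = 6 kHz, passes unchanged.
Distinct values: {4 kHz, 4.5 kHz, 5 kHz, 5.5 kHz}.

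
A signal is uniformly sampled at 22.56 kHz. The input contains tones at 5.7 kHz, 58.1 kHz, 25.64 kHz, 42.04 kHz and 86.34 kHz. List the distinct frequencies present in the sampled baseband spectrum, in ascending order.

3.08 kHz, 3.9 kHz, 5.7 kHz, 9.58 kHz

fs/2 = 11.28 kHz.
5.7 kHz ≤ fs/2 = 11.28 kHz, passes unchanged.
58.1 kHz mod fs = 12.98 kHz.
12.98 kHz > fs/2 = 11.28 kHz, folds to fs − 12.98 kHz = 9.58 kHz.
25.64 kHz mod fs = 3.08 kHz.
3.08 kHz ≤ fs/2 = 11.28 kHz, appears at 3.08 kHz.
42.04 kHz mod fs = 19.48 kHz.
19.48 kHz > fs/2 = 11.28 kHz, folds to fs − 19.48 kHz = 3.08 kHz.
86.34 kHz mod fs = 18.66 kHz.
18.66 kHz > fs/2 = 11.28 kHz, folds to fs − 18.66 kHz = 3.9 kHz.
Distinct values: {3.08 kHz, 3.9 kHz, 5.7 kHz, 9.58 kHz}.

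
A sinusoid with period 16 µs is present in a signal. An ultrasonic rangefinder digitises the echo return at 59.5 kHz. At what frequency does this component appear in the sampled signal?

3 kHz

T = 16 µs → f = 1/T = 62.5 kHz.
62.5 kHz mod fs = 3 kHz.
3 kHz ≤ fs/2 = 29.75 kHz, appears at 3 kHz.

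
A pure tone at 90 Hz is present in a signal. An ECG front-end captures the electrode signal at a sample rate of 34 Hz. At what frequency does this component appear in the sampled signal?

90 Hz mod fs = 22 Hz.
22 Hz > fs/2 = 17 Hz, folds to fs − 22 Hz = 12 Hz.

12 Hz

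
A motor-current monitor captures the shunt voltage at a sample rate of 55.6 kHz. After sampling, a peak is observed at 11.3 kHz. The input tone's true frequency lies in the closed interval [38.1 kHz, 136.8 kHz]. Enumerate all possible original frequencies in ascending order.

44.3 kHz, 66.9 kHz, 99.9 kHz, 122.5 kHz

Frequencies that alias to 11.3 kHz are k·fs ± 11.3 kHz for integer k ≥ 0.
k=0: 11.3 kHz.
k=1: 44.3 kHz, 66.9 kHz.
k=2: 99.9 kHz, 122.5 kHz.
k=3: 155.5 kHz, 178.1 kHz.
Within [38.1 kHz, 136.8 kHz]: 44.3 kHz, 66.9 kHz, 99.9 kHz, 122.5 kHz.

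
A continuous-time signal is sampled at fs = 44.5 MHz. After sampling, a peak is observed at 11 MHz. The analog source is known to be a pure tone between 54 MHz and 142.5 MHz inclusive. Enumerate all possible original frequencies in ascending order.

55.5 MHz, 78 MHz, 100 MHz, 122.5 MHz

Frequencies that alias to 11 MHz are k·fs ± 11 MHz for integer k ≥ 0.
k=0: 11 MHz.
k=1: 33.5 MHz, 55.5 MHz.
k=2: 78 MHz, 100 MHz.
k=3: 122.5 MHz, 144.5 MHz.
k=4: 167 MHz, 189 MHz.
Within [54 MHz, 142.5 MHz]: 55.5 MHz, 78 MHz, 100 MHz, 122.5 MHz.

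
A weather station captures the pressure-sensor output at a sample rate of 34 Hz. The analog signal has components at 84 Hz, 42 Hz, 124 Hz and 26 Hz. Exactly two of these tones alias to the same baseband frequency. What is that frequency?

8 Hz

fs/2 = 17 Hz.
84 Hz mod fs = 16 Hz.
16 Hz ≤ fs/2 = 17 Hz, appears at 16 Hz.
42 Hz mod fs = 8 Hz.
8 Hz ≤ fs/2 = 17 Hz, appears at 8 Hz.
124 Hz mod fs = 22 Hz.
22 Hz > fs/2 = 17 Hz, folds to fs − 22 Hz = 12 Hz.
26 Hz > fs/2 = 17 Hz, folds to fs − 26 Hz = 8 Hz.
26 Hz and 42 Hz both map to 8 Hz.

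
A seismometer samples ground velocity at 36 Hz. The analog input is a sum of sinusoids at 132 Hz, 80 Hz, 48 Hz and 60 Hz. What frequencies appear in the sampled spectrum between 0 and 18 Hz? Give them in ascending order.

8 Hz, 12 Hz

fs/2 = 18 Hz.
132 Hz mod fs = 24 Hz.
24 Hz > fs/2 = 18 Hz, folds to fs − 24 Hz = 12 Hz.
80 Hz mod fs = 8 Hz.
8 Hz ≤ fs/2 = 18 Hz, appears at 8 Hz.
48 Hz mod fs = 12 Hz.
12 Hz ≤ fs/2 = 18 Hz, appears at 12 Hz.
60 Hz mod fs = 24 Hz.
24 Hz > fs/2 = 18 Hz, folds to fs − 24 Hz = 12 Hz.
Distinct values: {8 Hz, 12 Hz}.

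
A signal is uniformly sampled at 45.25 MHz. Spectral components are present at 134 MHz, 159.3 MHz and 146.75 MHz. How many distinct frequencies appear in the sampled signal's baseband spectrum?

fs/2 = 22.625 MHz.
134 MHz mod fs = 43.5 MHz.
43.5 MHz > fs/2 = 22.625 MHz, folds to fs − 43.5 MHz = 1.75 MHz.
159.3 MHz mod fs = 23.55 MHz.
23.55 MHz > fs/2 = 22.625 MHz, folds to fs − 23.55 MHz = 21.7 MHz.
146.75 MHz mod fs = 11 MHz.
11 MHz ≤ fs/2 = 22.625 MHz, appears at 11 MHz.
Distinct values: {1.75 MHz, 11 MHz, 21.7 MHz} → 3.

3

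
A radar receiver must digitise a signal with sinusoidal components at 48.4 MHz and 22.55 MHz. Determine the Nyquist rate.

Highest-frequency component: 48.4 MHz.
Nyquist rate = 2 × 48.4 MHz = 96.8 MHz.

96.8 MHz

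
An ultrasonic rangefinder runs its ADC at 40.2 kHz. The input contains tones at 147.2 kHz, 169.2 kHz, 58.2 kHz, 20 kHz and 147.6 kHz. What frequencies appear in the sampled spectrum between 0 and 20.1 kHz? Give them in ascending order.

fs/2 = 20.1 kHz.
147.2 kHz mod fs = 26.6 kHz.
26.6 kHz > fs/2 = 20.1 kHz, folds to fs − 26.6 kHz = 13.6 kHz.
169.2 kHz mod fs = 8.4 kHz.
8.4 kHz ≤ fs/2 = 20.1 kHz, appears at 8.4 kHz.
58.2 kHz mod fs = 18 kHz.
18 kHz ≤ fs/2 = 20.1 kHz, appears at 18 kHz.
20 kHz ≤ fs/2 = 20.1 kHz, passes unchanged.
147.6 kHz mod fs = 27 kHz.
27 kHz > fs/2 = 20.1 kHz, folds to fs − 27 kHz = 13.2 kHz.
Distinct values: {8.4 kHz, 13.2 kHz, 13.6 kHz, 18 kHz, 20 kHz}.

8.4 kHz, 13.2 kHz, 13.6 kHz, 18 kHz, 20 kHz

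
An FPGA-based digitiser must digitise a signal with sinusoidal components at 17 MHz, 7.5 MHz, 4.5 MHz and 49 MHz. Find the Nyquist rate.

98 MHz

Highest-frequency component: 49 MHz.
Nyquist rate = 2 × 49 MHz = 98 MHz.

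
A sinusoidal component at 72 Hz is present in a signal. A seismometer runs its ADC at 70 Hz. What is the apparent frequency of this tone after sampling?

2 Hz

72 Hz mod fs = 2 Hz.
2 Hz ≤ fs/2 = 35 Hz, appears at 2 Hz.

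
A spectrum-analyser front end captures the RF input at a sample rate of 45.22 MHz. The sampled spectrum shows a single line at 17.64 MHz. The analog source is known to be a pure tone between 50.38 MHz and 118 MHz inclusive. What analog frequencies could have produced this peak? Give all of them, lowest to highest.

62.86 MHz, 72.8 MHz, 108.08 MHz

Frequencies that alias to 17.64 MHz are k·fs ± 17.64 MHz for integer k ≥ 0.
k=0: 17.64 MHz.
k=1: 27.58 MHz, 62.86 MHz.
k=2: 72.8 MHz, 108.08 MHz.
k=3: 118.02 MHz, 153.3 MHz.
Within [50.38 MHz, 118 MHz]: 62.86 MHz, 72.8 MHz, 108.08 MHz.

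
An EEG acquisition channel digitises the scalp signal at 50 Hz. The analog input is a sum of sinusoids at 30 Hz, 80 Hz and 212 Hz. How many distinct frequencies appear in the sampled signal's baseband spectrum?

fs/2 = 25 Hz.
30 Hz > fs/2 = 25 Hz, folds to fs − 30 Hz = 20 Hz.
80 Hz mod fs = 30 Hz.
30 Hz > fs/2 = 25 Hz, folds to fs − 30 Hz = 20 Hz.
212 Hz mod fs = 12 Hz.
12 Hz ≤ fs/2 = 25 Hz, appears at 12 Hz.
Distinct values: {12 Hz, 20 Hz} → 2.

2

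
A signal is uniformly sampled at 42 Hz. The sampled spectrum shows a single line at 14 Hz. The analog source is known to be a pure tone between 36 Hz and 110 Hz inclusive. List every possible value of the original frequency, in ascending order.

56 Hz, 70 Hz, 98 Hz

Frequencies that alias to 14 Hz are k·fs ± 14 Hz for integer k ≥ 0.
k=0: 14 Hz.
k=1: 28 Hz, 56 Hz.
k=2: 70 Hz, 98 Hz.
k=3: 112 Hz, 140 Hz.
Within [36 Hz, 110 Hz]: 56 Hz, 70 Hz, 98 Hz.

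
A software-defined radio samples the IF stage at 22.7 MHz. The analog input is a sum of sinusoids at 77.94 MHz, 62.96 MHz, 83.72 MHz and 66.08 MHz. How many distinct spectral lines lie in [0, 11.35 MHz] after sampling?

fs/2 = 11.35 MHz.
77.94 MHz mod fs = 9.84 MHz.
9.84 MHz ≤ fs/2 = 11.35 MHz, appears at 9.84 MHz.
62.96 MHz mod fs = 17.56 MHz.
17.56 MHz > fs/2 = 11.35 MHz, folds to fs − 17.56 MHz = 5.14 MHz.
83.72 MHz mod fs = 15.62 MHz.
15.62 MHz > fs/2 = 11.35 MHz, folds to fs − 15.62 MHz = 7.08 MHz.
66.08 MHz mod fs = 20.68 MHz.
20.68 MHz > fs/2 = 11.35 MHz, folds to fs − 20.68 MHz = 2.02 MHz.
Distinct values: {2.02 MHz, 5.14 MHz, 7.08 MHz, 9.84 MHz} → 4.

4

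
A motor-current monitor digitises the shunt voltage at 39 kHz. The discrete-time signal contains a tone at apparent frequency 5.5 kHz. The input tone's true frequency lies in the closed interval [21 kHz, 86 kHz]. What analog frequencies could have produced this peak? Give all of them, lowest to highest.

Frequencies that alias to 5.5 kHz are k·fs ± 5.5 kHz for integer k ≥ 0.
k=0: 5.5 kHz.
k=1: 33.5 kHz, 44.5 kHz.
k=2: 72.5 kHz, 83.5 kHz.
k=3: 111.5 kHz, 122.5 kHz.
Within [21 kHz, 86 kHz]: 33.5 kHz, 44.5 kHz, 72.5 kHz, 83.5 kHz.

33.5 kHz, 44.5 kHz, 72.5 kHz, 83.5 kHz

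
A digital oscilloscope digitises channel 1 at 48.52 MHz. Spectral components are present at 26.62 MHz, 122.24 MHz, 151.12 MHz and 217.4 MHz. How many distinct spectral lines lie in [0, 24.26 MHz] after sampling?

3

fs/2 = 24.26 MHz.
26.62 MHz > fs/2 = 24.26 MHz, folds to fs − 26.62 MHz = 21.9 MHz.
122.24 MHz mod fs = 25.2 MHz.
25.2 MHz > fs/2 = 24.26 MHz, folds to fs − 25.2 MHz = 23.32 MHz.
151.12 MHz mod fs = 5.56 MHz.
5.56 MHz ≤ fs/2 = 24.26 MHz, appears at 5.56 MHz.
217.4 MHz mod fs = 23.32 MHz.
23.32 MHz ≤ fs/2 = 24.26 MHz, appears at 23.32 MHz.
Distinct values: {5.56 MHz, 21.9 MHz, 23.32 MHz} → 3.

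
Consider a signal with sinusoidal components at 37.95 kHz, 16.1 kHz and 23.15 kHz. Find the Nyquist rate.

75.9 kHz

Highest-frequency component: 37.95 kHz.
Nyquist rate = 2 × 37.95 kHz = 75.9 kHz.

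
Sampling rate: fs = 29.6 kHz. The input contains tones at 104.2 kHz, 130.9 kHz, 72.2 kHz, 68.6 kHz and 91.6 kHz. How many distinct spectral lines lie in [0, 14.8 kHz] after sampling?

5

fs/2 = 14.8 kHz.
104.2 kHz mod fs = 15.4 kHz.
15.4 kHz > fs/2 = 14.8 kHz, folds to fs − 15.4 kHz = 14.2 kHz.
130.9 kHz mod fs = 12.5 kHz.
12.5 kHz ≤ fs/2 = 14.8 kHz, appears at 12.5 kHz.
72.2 kHz mod fs = 13 kHz.
13 kHz ≤ fs/2 = 14.8 kHz, appears at 13 kHz.
68.6 kHz mod fs = 9.4 kHz.
9.4 kHz ≤ fs/2 = 14.8 kHz, appears at 9.4 kHz.
91.6 kHz mod fs = 2.8 kHz.
2.8 kHz ≤ fs/2 = 14.8 kHz, appears at 2.8 kHz.
Distinct values: {2.8 kHz, 9.4 kHz, 12.5 kHz, 13 kHz, 14.2 kHz} → 5.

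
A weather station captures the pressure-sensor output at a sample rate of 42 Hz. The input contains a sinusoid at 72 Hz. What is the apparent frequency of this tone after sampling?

12 Hz

72 Hz mod fs = 30 Hz.
30 Hz > fs/2 = 21 Hz, folds to fs − 30 Hz = 12 Hz.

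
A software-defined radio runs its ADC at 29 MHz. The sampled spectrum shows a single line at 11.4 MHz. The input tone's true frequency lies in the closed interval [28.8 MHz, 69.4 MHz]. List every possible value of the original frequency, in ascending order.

Frequencies that alias to 11.4 MHz are k·fs ± 11.4 MHz for integer k ≥ 0.
k=0: 11.4 MHz.
k=1: 17.6 MHz, 40.4 MHz.
k=2: 46.6 MHz, 69.4 MHz.
k=3: 75.6 MHz, 98.4 MHz.
Within [28.8 MHz, 69.4 MHz]: 40.4 MHz, 46.6 MHz, 69.4 MHz.

40.4 MHz, 46.6 MHz, 69.4 MHz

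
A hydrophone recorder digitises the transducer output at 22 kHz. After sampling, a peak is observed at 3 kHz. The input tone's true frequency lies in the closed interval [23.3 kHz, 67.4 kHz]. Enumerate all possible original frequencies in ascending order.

Frequencies that alias to 3 kHz are k·fs ± 3 kHz for integer k ≥ 0.
k=0: 3 kHz.
k=1: 19 kHz, 25 kHz.
k=2: 41 kHz, 47 kHz.
k=3: 63 kHz, 69 kHz.
k=4: 85 kHz, 91 kHz.
Within [23.3 kHz, 67.4 kHz]: 25 kHz, 41 kHz, 47 kHz, 63 kHz.

25 kHz, 41 kHz, 47 kHz, 63 kHz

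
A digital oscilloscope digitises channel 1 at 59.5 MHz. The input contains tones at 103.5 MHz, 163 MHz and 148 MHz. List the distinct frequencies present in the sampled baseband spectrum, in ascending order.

fs/2 = 29.75 MHz.
103.5 MHz mod fs = 44 MHz.
44 MHz > fs/2 = 29.75 MHz, folds to fs − 44 MHz = 15.5 MHz.
163 MHz mod fs = 44 MHz.
44 MHz > fs/2 = 29.75 MHz, folds to fs − 44 MHz = 15.5 MHz.
148 MHz mod fs = 29 MHz.
29 MHz ≤ fs/2 = 29.75 MHz, appears at 29 MHz.
Distinct values: {15.5 MHz, 29 MHz}.

15.5 MHz, 29 MHz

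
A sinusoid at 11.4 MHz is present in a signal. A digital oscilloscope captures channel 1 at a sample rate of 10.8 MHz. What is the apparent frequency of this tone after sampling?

0.6 MHz

11.4 MHz mod fs = 0.6 MHz.
0.6 MHz ≤ fs/2 = 5.4 MHz, appears at 0.6 MHz.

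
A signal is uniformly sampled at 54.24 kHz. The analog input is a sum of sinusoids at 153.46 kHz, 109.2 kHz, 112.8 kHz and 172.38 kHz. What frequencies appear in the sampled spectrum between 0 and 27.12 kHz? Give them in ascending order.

fs/2 = 27.12 kHz.
153.46 kHz mod fs = 44.98 kHz.
44.98 kHz > fs/2 = 27.12 kHz, folds to fs − 44.98 kHz = 9.26 kHz.
109.2 kHz mod fs = 0.72 kHz.
0.72 kHz ≤ fs/2 = 27.12 kHz, appears at 0.72 kHz.
112.8 kHz mod fs = 4.32 kHz.
4.32 kHz ≤ fs/2 = 27.12 kHz, appears at 4.32 kHz.
172.38 kHz mod fs = 9.66 kHz.
9.66 kHz ≤ fs/2 = 27.12 kHz, appears at 9.66 kHz.
Distinct values: {0.72 kHz, 4.32 kHz, 9.26 kHz, 9.66 kHz}.

0.72 kHz, 4.32 kHz, 9.26 kHz, 9.66 kHz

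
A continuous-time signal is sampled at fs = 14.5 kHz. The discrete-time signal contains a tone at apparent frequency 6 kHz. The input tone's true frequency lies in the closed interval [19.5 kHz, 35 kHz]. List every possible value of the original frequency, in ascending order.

Frequencies that alias to 6 kHz are k·fs ± 6 kHz for integer k ≥ 0.
k=0: 6 kHz.
k=1: 8.5 kHz, 20.5 kHz.
k=2: 23 kHz, 35 kHz.
k=3: 37.5 kHz, 49.5 kHz.
Within [19.5 kHz, 35 kHz]: 20.5 kHz, 23 kHz, 35 kHz.

20.5 kHz, 23 kHz, 35 kHz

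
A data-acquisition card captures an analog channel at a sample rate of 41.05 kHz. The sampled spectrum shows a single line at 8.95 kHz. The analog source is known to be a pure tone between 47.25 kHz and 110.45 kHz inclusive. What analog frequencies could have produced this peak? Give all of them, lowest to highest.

50 kHz, 73.15 kHz, 91.05 kHz

Frequencies that alias to 8.95 kHz are k·fs ± 8.95 kHz for integer k ≥ 0.
k=0: 8.95 kHz.
k=1: 32.1 kHz, 50 kHz.
k=2: 73.15 kHz, 91.05 kHz.
k=3: 114.2 kHz, 132.1 kHz.
Within [47.25 kHz, 110.45 kHz]: 50 kHz, 73.15 kHz, 91.05 kHz.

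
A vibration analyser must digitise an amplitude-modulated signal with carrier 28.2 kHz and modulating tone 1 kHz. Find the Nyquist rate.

58.4 kHz

AM sidebands sit at fc ± fm = 27.2 kHz and 29.2 kHz.
Highest-frequency component: 29.2 kHz.
Nyquist rate = 2 × 29.2 kHz = 58.4 kHz.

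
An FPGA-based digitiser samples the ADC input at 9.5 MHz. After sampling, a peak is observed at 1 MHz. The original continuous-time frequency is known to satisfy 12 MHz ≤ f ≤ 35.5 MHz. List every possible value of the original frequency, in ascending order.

Frequencies that alias to 1 MHz are k·fs ± 1 MHz for integer k ≥ 0.
k=0: 1 MHz.
k=1: 8.5 MHz, 10.5 MHz.
k=2: 18 MHz, 20 MHz.
k=3: 27.5 MHz, 29.5 MHz.
k=4: 37 MHz, 39 MHz.
Within [12 MHz, 35.5 MHz]: 18 MHz, 20 MHz, 27.5 MHz, 29.5 MHz.

18 MHz, 20 MHz, 27.5 MHz, 29.5 MHz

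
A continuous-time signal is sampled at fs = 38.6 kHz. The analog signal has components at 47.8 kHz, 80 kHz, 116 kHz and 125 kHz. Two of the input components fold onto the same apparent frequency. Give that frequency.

fs/2 = 19.3 kHz.
47.8 kHz mod fs = 9.2 kHz.
9.2 kHz ≤ fs/2 = 19.3 kHz, appears at 9.2 kHz.
80 kHz mod fs = 2.8 kHz.
2.8 kHz ≤ fs/2 = 19.3 kHz, appears at 2.8 kHz.
116 kHz mod fs = 0.2 kHz.
0.2 kHz ≤ fs/2 = 19.3 kHz, appears at 0.2 kHz.
125 kHz mod fs = 9.2 kHz.
9.2 kHz ≤ fs/2 = 19.3 kHz, appears at 9.2 kHz.
47.8 kHz and 125 kHz both map to 9.2 kHz.

9.2 kHz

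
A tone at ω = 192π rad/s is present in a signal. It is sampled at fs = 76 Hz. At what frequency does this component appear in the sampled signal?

ω = 192π rad/s → f = ω/(2π) = 96 Hz.
96 Hz mod fs = 20 Hz.
20 Hz ≤ fs/2 = 38 Hz, appears at 20 Hz.

20 Hz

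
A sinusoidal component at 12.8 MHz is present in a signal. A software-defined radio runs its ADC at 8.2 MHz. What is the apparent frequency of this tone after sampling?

12.8 MHz mod fs = 4.6 MHz.
4.6 MHz > fs/2 = 4.1 MHz, folds to fs − 4.6 MHz = 3.6 MHz.

3.6 MHz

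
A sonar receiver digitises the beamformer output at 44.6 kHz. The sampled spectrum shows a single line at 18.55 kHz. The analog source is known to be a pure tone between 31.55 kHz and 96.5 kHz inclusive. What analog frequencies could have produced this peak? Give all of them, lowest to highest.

Frequencies that alias to 18.55 kHz are k·fs ± 18.55 kHz for integer k ≥ 0.
k=0: 18.55 kHz.
k=1: 26.05 kHz, 63.15 kHz.
k=2: 70.65 kHz, 107.75 kHz.
k=3: 115.25 kHz, 152.35 kHz.
Within [31.55 kHz, 96.5 kHz]: 63.15 kHz, 70.65 kHz.

63.15 kHz, 70.65 kHz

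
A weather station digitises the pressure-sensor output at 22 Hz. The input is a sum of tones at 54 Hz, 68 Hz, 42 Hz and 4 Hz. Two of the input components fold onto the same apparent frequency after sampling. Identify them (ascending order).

42 Hz, 68 Hz

fs/2 = 11 Hz.
54 Hz mod fs = 10 Hz.
10 Hz ≤ fs/2 = 11 Hz, appears at 10 Hz.
68 Hz mod fs = 2 Hz.
2 Hz ≤ fs/2 = 11 Hz, appears at 2 Hz.
42 Hz mod fs = 20 Hz.
20 Hz > fs/2 = 11 Hz, folds to fs − 20 Hz = 2 Hz.
4 Hz ≤ fs/2 = 11 Hz, passes unchanged.
42 Hz and 68 Hz both map to 2 Hz.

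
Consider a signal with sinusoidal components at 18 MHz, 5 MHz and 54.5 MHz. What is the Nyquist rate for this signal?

109 MHz

Highest-frequency component: 54.5 MHz.
Nyquist rate = 2 × 54.5 MHz = 109 MHz.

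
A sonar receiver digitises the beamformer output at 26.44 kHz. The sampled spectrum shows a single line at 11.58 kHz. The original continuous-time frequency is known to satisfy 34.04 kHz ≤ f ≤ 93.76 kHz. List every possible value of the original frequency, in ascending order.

38.02 kHz, 41.3 kHz, 64.46 kHz, 67.74 kHz, 90.9 kHz

Frequencies that alias to 11.58 kHz are k·fs ± 11.58 kHz for integer k ≥ 0.
k=0: 11.58 kHz.
k=1: 14.86 kHz, 38.02 kHz.
k=2: 41.3 kHz, 64.46 kHz.
k=3: 67.74 kHz, 90.9 kHz.
k=4: 94.18 kHz, 117.34 kHz.
Within [34.04 kHz, 93.76 kHz]: 38.02 kHz, 41.3 kHz, 64.46 kHz, 67.74 kHz, 90.9 kHz.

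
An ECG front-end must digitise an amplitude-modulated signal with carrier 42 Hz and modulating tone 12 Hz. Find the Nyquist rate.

AM sidebands sit at fc ± fm = 30 Hz and 54 Hz.
Highest-frequency component: 54 Hz.
Nyquist rate = 2 × 54 Hz = 108 Hz.

108 Hz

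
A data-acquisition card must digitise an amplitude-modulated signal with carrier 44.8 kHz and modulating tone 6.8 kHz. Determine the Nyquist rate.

103.2 kHz

AM sidebands sit at fc ± fm = 38 kHz and 51.6 kHz.
Highest-frequency component: 51.6 kHz.
Nyquist rate = 2 × 51.6 kHz = 103.2 kHz.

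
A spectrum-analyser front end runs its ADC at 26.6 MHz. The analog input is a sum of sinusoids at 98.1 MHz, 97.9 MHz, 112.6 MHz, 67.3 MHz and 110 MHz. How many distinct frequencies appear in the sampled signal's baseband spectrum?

fs/2 = 13.3 MHz.
98.1 MHz mod fs = 18.3 MHz.
18.3 MHz > fs/2 = 13.3 MHz, folds to fs − 18.3 MHz = 8.3 MHz.
97.9 MHz mod fs = 18.1 MHz.
18.1 MHz > fs/2 = 13.3 MHz, folds to fs − 18.1 MHz = 8.5 MHz.
112.6 MHz mod fs = 6.2 MHz.
6.2 MHz ≤ fs/2 = 13.3 MHz, appears at 6.2 MHz.
67.3 MHz mod fs = 14.1 MHz.
14.1 MHz > fs/2 = 13.3 MHz, folds to fs − 14.1 MHz = 12.5 MHz.
110 MHz mod fs = 3.6 MHz.
3.6 MHz ≤ fs/2 = 13.3 MHz, appears at 3.6 MHz.
Distinct values: {3.6 MHz, 6.2 MHz, 8.3 MHz, 8.5 MHz, 12.5 MHz} → 5.

5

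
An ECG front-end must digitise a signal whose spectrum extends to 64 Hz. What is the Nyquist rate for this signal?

Nyquist rate = 2 × 64 Hz = 128 Hz.

128 Hz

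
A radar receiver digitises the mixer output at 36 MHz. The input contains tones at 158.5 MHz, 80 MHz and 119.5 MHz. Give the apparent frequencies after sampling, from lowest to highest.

fs/2 = 18 MHz.
158.5 MHz mod fs = 14.5 MHz.
14.5 MHz ≤ fs/2 = 18 MHz, appears at 14.5 MHz.
80 MHz mod fs = 8 MHz.
8 MHz ≤ fs/2 = 18 MHz, appears at 8 MHz.
119.5 MHz mod fs = 11.5 MHz.
11.5 MHz ≤ fs/2 = 18 MHz, appears at 11.5 MHz.
Distinct values: {8 MHz, 11.5 MHz, 14.5 MHz}.

8 MHz, 11.5 MHz, 14.5 MHz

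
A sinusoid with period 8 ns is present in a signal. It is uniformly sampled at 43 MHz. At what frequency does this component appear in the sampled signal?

T = 8 ns → f = 1/T = 125 MHz.
125 MHz mod fs = 39 MHz.
39 MHz > fs/2 = 21.5 MHz, folds to fs − 39 MHz = 4 MHz.

4 MHz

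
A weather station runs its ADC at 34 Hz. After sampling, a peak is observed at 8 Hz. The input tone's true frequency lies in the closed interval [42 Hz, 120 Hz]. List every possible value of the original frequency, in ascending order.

Frequencies that alias to 8 Hz are k·fs ± 8 Hz for integer k ≥ 0.
k=0: 8 Hz.
k=1: 26 Hz, 42 Hz.
k=2: 60 Hz, 76 Hz.
k=3: 94 Hz, 110 Hz.
k=4: 128 Hz, 144 Hz.
Within [42 Hz, 120 Hz]: 42 Hz, 60 Hz, 76 Hz, 94 Hz, 110 Hz.

42 Hz, 60 Hz, 76 Hz, 94 Hz, 110 Hz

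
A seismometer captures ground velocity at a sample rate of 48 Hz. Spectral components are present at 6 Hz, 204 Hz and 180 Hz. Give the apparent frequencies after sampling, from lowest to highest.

6 Hz, 12 Hz

fs/2 = 24 Hz.
6 Hz ≤ fs/2 = 24 Hz, passes unchanged.
204 Hz mod fs = 12 Hz.
12 Hz ≤ fs/2 = 24 Hz, appears at 12 Hz.
180 Hz mod fs = 36 Hz.
36 Hz > fs/2 = 24 Hz, folds to fs − 36 Hz = 12 Hz.
Distinct values: {6 Hz, 12 Hz}.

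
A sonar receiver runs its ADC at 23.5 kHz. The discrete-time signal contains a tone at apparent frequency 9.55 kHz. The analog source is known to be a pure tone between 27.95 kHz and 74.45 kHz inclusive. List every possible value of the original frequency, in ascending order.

33.05 kHz, 37.45 kHz, 56.55 kHz, 60.95 kHz

Frequencies that alias to 9.55 kHz are k·fs ± 9.55 kHz for integer k ≥ 0.
k=0: 9.55 kHz.
k=1: 13.95 kHz, 33.05 kHz.
k=2: 37.45 kHz, 56.55 kHz.
k=3: 60.95 kHz, 80.05 kHz.
k=4: 84.45 kHz, 103.55 kHz.
Within [27.95 kHz, 74.45 kHz]: 33.05 kHz, 37.45 kHz, 56.55 kHz, 60.95 kHz.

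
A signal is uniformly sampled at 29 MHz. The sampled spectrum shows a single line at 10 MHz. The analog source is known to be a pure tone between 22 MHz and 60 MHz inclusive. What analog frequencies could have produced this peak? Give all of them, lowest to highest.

39 MHz, 48 MHz

Frequencies that alias to 10 MHz are k·fs ± 10 MHz for integer k ≥ 0.
k=0: 10 MHz.
k=1: 19 MHz, 39 MHz.
k=2: 48 MHz, 68 MHz.
k=3: 77 MHz, 97 MHz.
Within [22 MHz, 60 MHz]: 39 MHz, 48 MHz.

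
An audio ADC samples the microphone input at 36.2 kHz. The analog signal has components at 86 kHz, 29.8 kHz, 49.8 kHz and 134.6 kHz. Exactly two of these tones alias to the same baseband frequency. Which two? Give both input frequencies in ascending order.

49.8 kHz, 86 kHz

fs/2 = 18.1 kHz.
86 kHz mod fs = 13.6 kHz.
13.6 kHz ≤ fs/2 = 18.1 kHz, appears at 13.6 kHz.
29.8 kHz > fs/2 = 18.1 kHz, folds to fs − 29.8 kHz = 6.4 kHz.
49.8 kHz mod fs = 13.6 kHz.
13.6 kHz ≤ fs/2 = 18.1 kHz, appears at 13.6 kHz.
134.6 kHz mod fs = 26 kHz.
26 kHz > fs/2 = 18.1 kHz, folds to fs − 26 kHz = 10.2 kHz.
49.8 kHz and 86 kHz both map to 13.6 kHz.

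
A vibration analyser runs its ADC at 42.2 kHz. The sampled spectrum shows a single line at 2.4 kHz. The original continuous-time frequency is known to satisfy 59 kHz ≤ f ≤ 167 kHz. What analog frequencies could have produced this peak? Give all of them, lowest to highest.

Frequencies that alias to 2.4 kHz are k·fs ± 2.4 kHz for integer k ≥ 0.
k=0: 2.4 kHz.
k=1: 39.8 kHz, 44.6 kHz.
k=2: 82 kHz, 86.8 kHz.
k=3: 124.2 kHz, 129 kHz.
k=4: 166.4 kHz, 171.2 kHz.
k=5: 208.6 kHz, 213.4 kHz.
Within [59 kHz, 167 kHz]: 82 kHz, 86.8 kHz, 124.2 kHz, 129 kHz, 166.4 kHz.

82 kHz, 86.8 kHz, 124.2 kHz, 129 kHz, 166.4 kHz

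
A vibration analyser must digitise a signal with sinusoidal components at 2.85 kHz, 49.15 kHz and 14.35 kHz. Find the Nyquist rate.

Highest-frequency component: 49.15 kHz.
Nyquist rate = 2 × 49.15 kHz = 98.3 kHz.

98.3 kHz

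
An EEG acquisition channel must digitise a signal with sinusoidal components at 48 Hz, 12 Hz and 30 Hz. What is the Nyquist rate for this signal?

Highest-frequency component: 48 Hz.
Nyquist rate = 2 × 48 Hz = 96 Hz.

96 Hz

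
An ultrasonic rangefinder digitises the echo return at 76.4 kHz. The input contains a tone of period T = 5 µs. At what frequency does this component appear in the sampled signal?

T = 5 µs → f = 1/T = 200 kHz.
200 kHz mod fs = 47.2 kHz.
47.2 kHz > fs/2 = 38.2 kHz, folds to fs − 47.2 kHz = 29.2 kHz.

29.2 kHz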